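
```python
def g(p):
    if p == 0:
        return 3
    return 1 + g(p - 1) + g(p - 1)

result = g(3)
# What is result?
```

g(p) = 1 + 2·g(p-1), g(0)=3. Closed form: (3+1)·2^3 - 1 = 31.

Answer: 31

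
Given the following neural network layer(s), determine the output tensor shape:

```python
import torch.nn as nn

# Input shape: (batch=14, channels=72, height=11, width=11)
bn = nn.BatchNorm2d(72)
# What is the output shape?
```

Input: (14, 72, 11, 11) -> Output: (14, 72, 11, 11)

Answer: (14, 72, 11, 11)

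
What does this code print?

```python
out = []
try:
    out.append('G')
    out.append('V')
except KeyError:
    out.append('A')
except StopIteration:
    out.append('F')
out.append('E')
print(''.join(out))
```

Execution trace: 'G' (try body) → 'V' (try body, no exception) → 'E' (after the try/except). Output: GVE

Answer: GVE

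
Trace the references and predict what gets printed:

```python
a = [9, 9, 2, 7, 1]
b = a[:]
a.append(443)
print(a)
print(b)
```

Key concept: slice [:] creates copy.
Step by step:
`a = [9, 9, 2, 7, 1]` → a = [9, 9, 2, 7, 1]
`b = a[:]` → b = [9, 9, 2, 7, 1]
`a.append(443)` → a = [9, 9, 2, 7, 1, 443]
`print(a)` → prints [9, 9, 2, 7, 1, 443]
`print(b)` → prints [9, 9, 2, 7, 1]

Answer:
[9, 9, 2, 7, 1, 443]
[9, 9, 2, 7, 1]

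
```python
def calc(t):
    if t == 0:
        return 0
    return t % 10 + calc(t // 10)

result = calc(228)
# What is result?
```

Sum of digits of 228: 8 + 2 + 2 = 12

Answer: 12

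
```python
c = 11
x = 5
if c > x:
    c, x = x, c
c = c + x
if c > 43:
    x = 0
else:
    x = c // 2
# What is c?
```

Trace:
`c = 11` → c = 11
`x = 5` → x = 5
`if c > x: ...` → c > x is True → c = 5; x = 11
`c = c + x` → c = 16
`if c > 43: ...` → c > 43 is False, take else branch → x = 8
So c = 16

Answer: 16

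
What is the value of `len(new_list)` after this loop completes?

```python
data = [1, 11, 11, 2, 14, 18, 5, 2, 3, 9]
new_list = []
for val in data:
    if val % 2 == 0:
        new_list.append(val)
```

Count even numbers in [1, 11, 11, 2, 14, 18, 5, 2, 3, 9]
`new_list` takes the values: [] → [2] → [2, 14] → [2, 14, 18] → [2, 14, 18, 2]
So `len(new_list)` = 4

Answer: 4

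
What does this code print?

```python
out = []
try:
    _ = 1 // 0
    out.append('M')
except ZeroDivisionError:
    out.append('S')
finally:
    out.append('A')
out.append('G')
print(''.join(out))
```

Execution trace: 'S' (except ZeroDivisionError) → 'A' (finally) → 'G' (after the try/except). Output: SAG

Answer: SAG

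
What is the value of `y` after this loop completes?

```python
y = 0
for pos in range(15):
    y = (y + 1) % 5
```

Increment mod 5, 15 times = 0
`y` takes the values: 0 → 1 → 2 → 3 → 4 → 0 → 1 → 2 → 3 → 4 → 0 → 1 → 2 → 3 → 4 → 0

Answer: 0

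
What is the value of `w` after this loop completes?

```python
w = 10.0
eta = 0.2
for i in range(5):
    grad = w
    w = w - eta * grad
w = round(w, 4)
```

Gradient descent: w = 10.0 * (1 - 0.2)^5
`w` takes the values: 10.0 → 8.0 → 6.4 → 5.12 → 4.096 → 3.2768

Answer: 3.2768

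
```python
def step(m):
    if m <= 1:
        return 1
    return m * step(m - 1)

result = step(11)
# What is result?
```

step(11) = 11 * 10 * 9 * 8 * 7 * 6 * 5 * 4 * 3 * 2 * 1 = 39916800

Answer: 39916800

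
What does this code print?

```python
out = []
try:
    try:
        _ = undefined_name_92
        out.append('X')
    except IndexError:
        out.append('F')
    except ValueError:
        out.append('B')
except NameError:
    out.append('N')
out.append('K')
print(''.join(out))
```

Execution trace: 'N' (outer except NameError) → 'K' (after the try/except). Output: NK

Answer: NK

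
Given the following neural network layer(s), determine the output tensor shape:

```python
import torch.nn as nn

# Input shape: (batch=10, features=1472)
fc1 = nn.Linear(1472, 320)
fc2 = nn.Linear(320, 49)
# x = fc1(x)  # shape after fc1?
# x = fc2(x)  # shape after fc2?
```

Input: (10, 1472) -> after fc1: (10, 320) -> Output: (10, 49)

Answer: (10, 49)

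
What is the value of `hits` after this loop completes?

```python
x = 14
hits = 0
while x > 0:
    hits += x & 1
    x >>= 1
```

Count set bits in 14 (binary: 0b1110)
`hits` takes the values: 0 → 1 → 2 → 3

Answer: 3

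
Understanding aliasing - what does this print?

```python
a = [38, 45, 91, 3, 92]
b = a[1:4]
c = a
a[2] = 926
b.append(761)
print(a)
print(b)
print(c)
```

Key concept: slice vs alias.
Step by step:
`a = [38, 45, 91, 3, 92]` → a = [38, 45, 91, 3, 92]
`b = a[1:4]` → b = [45, 91, 3]
`c = a` → c = [38, 45, 91, 3, 92] (same object as a)
`a[2] = 926` → a = [38, 45, 926, 3, 92] (same object as c); c = [38, 45, 926, 3, 92] (same object as a)
`b.append(761)` → b = [45, 91, 3, 761]
`print(a)` → prints [38, 45, 926, 3, 92]
`print(b)` → prints [45, 91, 3, 761]
`print(c)` → prints [38, 45, 926, 3, 92]

Answer:
[38, 45, 926, 3, 92]
[45, 91, 3, 761]
[38, 45, 926, 3, 92]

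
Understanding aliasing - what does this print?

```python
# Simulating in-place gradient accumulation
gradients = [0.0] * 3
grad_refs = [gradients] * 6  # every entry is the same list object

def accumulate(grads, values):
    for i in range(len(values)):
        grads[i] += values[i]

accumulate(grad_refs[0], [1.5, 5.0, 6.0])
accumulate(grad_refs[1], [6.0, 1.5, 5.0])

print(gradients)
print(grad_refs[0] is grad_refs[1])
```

Key concept: gradient accumulation aliasing.
Step by step:
`gradients = [0.0] * 3` → gradients = [0.0, 0.0, 0.0]
`grad_refs = [gradients] * 6` → grad_refs = [[0.0, 0.0, 0.0], [0.0, 0.0, 0.0], [0.0, 0.0, 0.0], [0.0, 0.0, 0.0], [0.0, 0.0, 0.0], [0.0, 0.0, 0.0]]
`accumulate(grad_refs[0], [1.5, 5.0, 6.0])` → gradients = [1.5, 5.0, 6.0]; grad_refs = [[1.5, 5.0, 6.0], [1.5, 5.0, 6.0], [1.5, 5.0, 6.0], [1.5, 5.0, 6.0], [1.5, 5.0, 6.0], [1.5, 5.0, 6.0]]
`accumulate(grad_refs[1], [6.0, 1.5, 5.0])` → gradients = [7.5, 6.5, 11.0]; grad_refs = [[7.5, 6.5, 11.0], [7.5, 6.5, 11.0], [7.5, 6.5, 11.0], [7.5, 6.5, 11.0], [7.5, 6.5, 11.0], [7.5, 6.5, 11.0]]
`print(gradients)` → prints [7.5, 6.5, 11.0]
`print(grad_refs[0] is grad_refs[1])` → prints True

Answer:
[7.5, 6.5, 11.0]
True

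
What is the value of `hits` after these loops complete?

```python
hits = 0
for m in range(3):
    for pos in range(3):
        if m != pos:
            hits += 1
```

3² - 3 (exclude diagonal)
`hits` takes the values: 0 → 1 → 2 → 3 → 4 → 5 → 6

Answer: 6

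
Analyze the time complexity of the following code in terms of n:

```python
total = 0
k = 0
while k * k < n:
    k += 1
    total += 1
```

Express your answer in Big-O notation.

Each loop level contributes: √n. Multiplying the contributions gives O(√n).

Answer: O(√n)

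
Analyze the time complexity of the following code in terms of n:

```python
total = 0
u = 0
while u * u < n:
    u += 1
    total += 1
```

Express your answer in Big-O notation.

Each loop level contributes: √n. Multiplying the contributions gives O(√n).

Answer: O(√n)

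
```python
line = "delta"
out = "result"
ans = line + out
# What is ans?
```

Trace:
`line = "delta"` → line = 'delta'
`out = "result"` → out = 'result'
`ans = line + out` → ans = 'deltaresult'
So ans = 'deltaresult'

Answer: 'deltaresult'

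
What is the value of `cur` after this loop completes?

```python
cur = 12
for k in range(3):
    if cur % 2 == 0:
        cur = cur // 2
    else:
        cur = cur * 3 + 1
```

Collatz-style transformation from 12
`cur` takes the values: 12 → 6 → 3 → 10

Answer: 10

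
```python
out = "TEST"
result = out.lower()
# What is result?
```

Trace:
`out = "TEST"` → out = 'TEST'
`result = out.lower()` → result = 'test'
So result = 'test'

Answer: 'test'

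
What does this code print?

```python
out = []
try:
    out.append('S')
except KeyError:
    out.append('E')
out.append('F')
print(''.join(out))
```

Execution trace: 'S' (try body, no exception) → 'F' (after the try/except). Output: SF

Answer: SF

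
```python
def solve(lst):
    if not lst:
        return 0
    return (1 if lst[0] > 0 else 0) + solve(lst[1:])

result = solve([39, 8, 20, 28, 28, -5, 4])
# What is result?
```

Count of positive elements in [39, 8, 20, 28, 28, -5, 4] = 6

Answer: 6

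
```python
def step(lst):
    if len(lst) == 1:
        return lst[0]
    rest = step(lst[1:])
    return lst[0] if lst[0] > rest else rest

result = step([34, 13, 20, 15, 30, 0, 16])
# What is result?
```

Recursive max over [34, 13, 20, 15, 30, 0, 16] = 34

Answer: 34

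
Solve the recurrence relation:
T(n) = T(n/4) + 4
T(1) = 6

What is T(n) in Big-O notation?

Each step divides n by 4 and adds 4. After log_4(n) steps we reach T(1)=6. So T(n) = 4·log_4(n) + 6 = O(log n).

Answer: O(log n)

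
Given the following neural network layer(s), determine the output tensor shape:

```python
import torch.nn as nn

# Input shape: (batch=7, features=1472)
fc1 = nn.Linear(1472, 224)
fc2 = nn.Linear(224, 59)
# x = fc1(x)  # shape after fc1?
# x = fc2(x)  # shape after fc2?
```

Input: (7, 1472) -> after fc1: (7, 224) -> Output: (7, 59)

Answer: (7, 59)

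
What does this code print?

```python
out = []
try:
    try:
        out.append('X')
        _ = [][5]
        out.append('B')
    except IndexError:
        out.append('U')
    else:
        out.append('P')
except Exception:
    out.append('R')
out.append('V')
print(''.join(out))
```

Execution trace: 'X' (inner try body) → 'U' (inner except IndexError) → 'V' (after the try/except). Output: XUV

Answer: XUV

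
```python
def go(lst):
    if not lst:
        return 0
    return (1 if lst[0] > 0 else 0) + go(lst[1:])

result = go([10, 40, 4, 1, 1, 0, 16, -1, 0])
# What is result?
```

Count of positive elements in [10, 40, 4, 1, 1, 0, 16, -1, 0] = 6

Answer: 6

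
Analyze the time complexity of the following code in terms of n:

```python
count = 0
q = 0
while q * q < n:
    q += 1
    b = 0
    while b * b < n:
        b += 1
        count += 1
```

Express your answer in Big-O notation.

Each loop level contributes: √n × √n. Multiplying the contributions gives O(n).

Answer: O(n)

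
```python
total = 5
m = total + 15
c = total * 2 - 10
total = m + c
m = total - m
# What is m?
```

Trace:
`total = 5` → total = 5
`m = total + 15` → m = 20
`c = total * 2 - 10` → c = 0
`total = m + c` → total = 20
`m = total - m` → m = 0
So m = 0

Answer: 0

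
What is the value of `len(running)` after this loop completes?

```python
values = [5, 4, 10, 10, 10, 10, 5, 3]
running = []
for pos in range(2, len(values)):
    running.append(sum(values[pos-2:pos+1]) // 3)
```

Number of 3-element averages
`running` takes the values: [] → [6] → [6, 8] → [6, 8, 10] → [6, 8, 10, 10] → [6, 8, 10, 10, 8] → [6, 8, 10, 10, 8, 6]
So `len(running)` = 6

Answer: 6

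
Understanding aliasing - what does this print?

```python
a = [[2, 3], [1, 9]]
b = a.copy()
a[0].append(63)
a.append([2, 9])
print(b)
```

Key concept: shallow copy with nested lists.
Step by step:
`a = [[2, 3], [1, 9]]` → a = [[2, 3], [1, 9]]
`b = a.copy()` → b = [[2, 3], [1, 9]]
`a[0].append(63)` → a = [[2, 3, 63], [1, 9]]; b = [[2, 3, 63], [1, 9]]
`a.append([2, 9])` → a = [[2, 3, 63], [1, 9], [2, 9]]
`print(b)` → prints [[2, 3, 63], [1, 9]]

Answer: [[2, 3, 63], [1, 9]]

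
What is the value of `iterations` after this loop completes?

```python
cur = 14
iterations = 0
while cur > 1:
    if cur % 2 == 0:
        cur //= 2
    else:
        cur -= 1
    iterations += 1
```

Steps to reduce 14 to 1
`iterations` takes the values: 0 → 1 → 2 → 3 → 4 → 5

Answer: 5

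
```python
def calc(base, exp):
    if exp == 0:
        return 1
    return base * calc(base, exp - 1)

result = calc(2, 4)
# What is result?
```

calc(2, 4) = 2 * 2 * 2 * 2 = 16

Answer: 16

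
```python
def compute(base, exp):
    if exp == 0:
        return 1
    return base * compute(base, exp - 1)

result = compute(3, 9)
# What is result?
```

compute(3, 9) = 3 * 3 * 3 * 3 * 3 * 3 * 3 * 3 * 3 = 19683

Answer: 19683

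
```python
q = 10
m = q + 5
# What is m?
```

Trace:
`q = 10` → q = 10
`m = q + 5` → m = 15
So m = 15

Answer: 15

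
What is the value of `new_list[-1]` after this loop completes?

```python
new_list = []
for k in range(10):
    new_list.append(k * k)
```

Last element of squares 0 to 9
`new_list` takes the values: [] → [0] → [0, 1] → [0, 1, 4] → [0, 1, 4, 9] → [0, 1, 4, 9, 16] → [0, 1, 4, 9, 16, 25] → [0, 1, 4, 9, 16, 25, 36] → [0, 1, 4, 9, 16, 25, 36, 49] → [0, 1, 4, 9, 16, 25, 36, 49, 64] → [0, 1, 4, 9, 16, 25, 36, 49, 64, 81]
So `new_list[-1]` = 81

Answer: 81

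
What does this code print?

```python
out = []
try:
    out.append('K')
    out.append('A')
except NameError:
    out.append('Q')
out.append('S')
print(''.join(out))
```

Execution trace: 'K' (try body) → 'A' (try body, no exception) → 'S' (after the try/except). Output: KAS

Answer: KAS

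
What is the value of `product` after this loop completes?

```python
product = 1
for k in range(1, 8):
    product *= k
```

7! = 5040
`product` takes the values: 1 → 2 → 6 → 24 → 120 → 720 → 5040

Answer: 5040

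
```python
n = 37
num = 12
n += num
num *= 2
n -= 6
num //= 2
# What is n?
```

Trace:
`n = 37` → n = 37
`num = 12` → num = 12
`n += num` → n = 49
`num *= 2` → num = 24
`n -= 6` → n = 43
`num //= 2` → num = 12
So n = 43

Answer: 43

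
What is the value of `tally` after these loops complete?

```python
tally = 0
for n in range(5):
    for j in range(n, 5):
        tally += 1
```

Upper triangle: 5 + 4 + ... + 1
`tally` takes the values: 0 → 1 → 2 → 3 → 4 → 5 → 6 → 7 → 8 → 9 → 10 → 11 → 12 → 13 → 14 → 15

Answer: 15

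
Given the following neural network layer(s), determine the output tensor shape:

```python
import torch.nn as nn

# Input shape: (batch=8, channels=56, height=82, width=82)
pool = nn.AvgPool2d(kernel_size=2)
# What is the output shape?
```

Input: (8, 56, 82, 82) -> Output: (8, 56, 41, 41)

Answer: (8, 56, 41, 41)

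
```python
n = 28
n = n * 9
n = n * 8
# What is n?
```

Trace:
`n = 28` → n = 28
`n = n * 9` → n = 252
`n = n * 8` → n = 2016
So n = 2016

Answer: 2016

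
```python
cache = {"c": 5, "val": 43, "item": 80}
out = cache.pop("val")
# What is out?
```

Trace:
`cache = {"c": 5, "val": 43, "item": 80}` → cache = {'c': 5, 'val': 43, 'item': 80}
`out = cache.pop("val")` → cache = {'c': 5, 'item': 80}; out = 43
So out = 43

Answer: 43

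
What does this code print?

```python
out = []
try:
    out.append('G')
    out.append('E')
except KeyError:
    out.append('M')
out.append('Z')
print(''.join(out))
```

Execution trace: 'G' (try body) → 'E' (try body, no exception) → 'Z' (after the try/except). Output: GEZ

Answer: GEZ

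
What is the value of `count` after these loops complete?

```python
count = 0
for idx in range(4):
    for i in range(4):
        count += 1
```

4 * 4 = 16
`count` takes the values: 0 → 1 → 2 → 3 → 4 → 5 → 6 → 7 → 8 → 9 → 10 → 11 → 12 → 13 → 14 → 15 → 16

Answer: 16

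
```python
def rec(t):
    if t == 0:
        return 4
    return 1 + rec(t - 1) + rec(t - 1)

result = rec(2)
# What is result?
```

rec(t) = 1 + 2·rec(t-1), rec(0)=4. Closed form: (4+1)·2^2 - 1 = 19.

Answer: 19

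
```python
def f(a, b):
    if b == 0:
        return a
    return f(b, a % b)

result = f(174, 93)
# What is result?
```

f(174, 93) -> f(93, 81) -> f(81, 12) -> f(12, 9) -> f(9, 3) -> f(3, 0) -> 3

Answer: 3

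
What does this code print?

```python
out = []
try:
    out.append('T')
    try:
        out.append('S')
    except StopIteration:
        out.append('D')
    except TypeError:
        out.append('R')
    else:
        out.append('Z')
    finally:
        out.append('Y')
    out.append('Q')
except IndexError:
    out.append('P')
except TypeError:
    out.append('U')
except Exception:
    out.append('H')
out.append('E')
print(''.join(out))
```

Execution trace: 'T' (try body) → 'S' (inner try body, no exception) → 'Z' (inner else) → 'Y' (inner finally) → 'Q' (try body, no exception) → 'E' (after the try/except). Output: TSZYQE

Answer: TSZYQE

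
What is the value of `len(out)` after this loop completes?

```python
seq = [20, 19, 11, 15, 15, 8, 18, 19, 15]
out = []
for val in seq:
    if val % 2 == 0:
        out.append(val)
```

Count even numbers in [20, 19, 11, 15, 15, 8, 18, 19, 15]
`out` takes the values: [] → [20] → [20, 8] → [20, 8, 18]
So `len(out)` = 3

Answer: 3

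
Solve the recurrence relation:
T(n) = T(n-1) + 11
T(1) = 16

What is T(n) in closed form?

Unrolling: T(n) = T(1) + 11·(n-1) = 16 + 11(n-1) = 11n + 5.

Answer: T(n) = 11n + 5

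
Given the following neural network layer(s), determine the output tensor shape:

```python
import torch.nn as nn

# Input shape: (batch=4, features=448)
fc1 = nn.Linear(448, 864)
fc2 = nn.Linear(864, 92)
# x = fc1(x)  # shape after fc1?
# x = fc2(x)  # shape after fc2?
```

Input: (4, 448) -> after fc1: (4, 864) -> Output: (4, 92)

Answer: (4, 92)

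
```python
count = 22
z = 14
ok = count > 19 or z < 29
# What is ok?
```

Trace:
`count = 22` → count = 22
`z = 14` → z = 14
`ok = count > 19 or z < 29` → ok = True
So ok = True

Answer: True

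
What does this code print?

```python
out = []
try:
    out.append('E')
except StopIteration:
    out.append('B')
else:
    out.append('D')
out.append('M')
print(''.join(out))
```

Execution trace: 'E' (try body, no exception) → 'D' (else) → 'M' (after the try/except). Output: EDM

Answer: EDM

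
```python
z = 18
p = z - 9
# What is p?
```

Trace:
`z = 18` → z = 18
`p = z - 9` → p = 9
So p = 9

Answer: 9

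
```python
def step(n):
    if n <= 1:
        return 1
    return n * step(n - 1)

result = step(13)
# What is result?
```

step(13) = 13 * 12 * 11 * 10 * 9 * 8 * 7 * 6 * 5 * 4 * 3 * 2 * 1 = 6227020800

Answer: 6227020800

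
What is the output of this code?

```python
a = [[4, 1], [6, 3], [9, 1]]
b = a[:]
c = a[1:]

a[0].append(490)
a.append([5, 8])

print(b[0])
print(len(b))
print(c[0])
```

Key concept: slice with nested mutation.
Step by step:
`a = [[4, 1], [6, 3], [9, 1]]` → a = [[4, 1], [6, 3], [9, 1]]
`b = a[:]` → b = [[4, 1], [6, 3], [9, 1]]
`c = a[1:]` → c = [[6, 3], [9, 1]]
`a[0].append(490)` → a = [[4, 1, 490], [6, 3], [9, 1]]; b = [[4, 1, 490], [6, 3], [9, 1]]
`a.append([5, 8])` → a = [[4, 1, 490], [6, 3], [9, 1], [5, 8]]
`print(b[0])` → prints [4, 1, 490]
`print(len(b))` → prints 3
`print(c[0])` → prints [6, 3]

Answer:
[4, 1, 490]
3
[6, 3]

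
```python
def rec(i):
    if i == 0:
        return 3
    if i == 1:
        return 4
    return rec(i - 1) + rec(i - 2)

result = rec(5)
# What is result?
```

Build up from base cases: rec(0)=3, rec(1)=4, rec(2)=7, rec(3)=11, rec(4)=18, rec(5)=29

Answer: 29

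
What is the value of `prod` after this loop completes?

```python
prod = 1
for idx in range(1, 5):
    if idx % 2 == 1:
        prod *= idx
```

Product of odd numbers 1 to 4
`prod` takes the values: 1 → 3

Answer: 3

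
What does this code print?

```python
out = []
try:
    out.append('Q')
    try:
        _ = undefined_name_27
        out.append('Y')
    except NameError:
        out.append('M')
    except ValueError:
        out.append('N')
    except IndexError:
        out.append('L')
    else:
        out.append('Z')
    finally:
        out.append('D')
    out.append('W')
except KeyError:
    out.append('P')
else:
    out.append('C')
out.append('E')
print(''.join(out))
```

Execution trace: 'Q' (try body) → 'M' (inner except NameError) → 'D' (inner finally) → 'W' (try body, no exception) → 'C' (else) → 'E' (after the try/except). Output: QMDWCE

Answer: QMDWCE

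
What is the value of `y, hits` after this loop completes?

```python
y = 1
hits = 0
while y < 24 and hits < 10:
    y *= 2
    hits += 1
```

Double until >= 24 or 10 iterations
`y, hits` takes the values: (1, 0) → (2, 0) → (2, 1) → (4, 1) → (4, 2) → (8, 2) → (8, 3) → (16, 3) → (16, 4) → (32, 4) → (32, 5)

Answer: 32, 5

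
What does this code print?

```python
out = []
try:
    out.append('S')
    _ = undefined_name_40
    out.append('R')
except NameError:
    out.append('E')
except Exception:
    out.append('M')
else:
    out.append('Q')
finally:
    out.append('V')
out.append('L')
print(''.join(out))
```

Execution trace: 'S' (try body) → 'E' (except NameError) → 'V' (finally) → 'L' (after the try/except). Output: SEVL

Answer: SEVL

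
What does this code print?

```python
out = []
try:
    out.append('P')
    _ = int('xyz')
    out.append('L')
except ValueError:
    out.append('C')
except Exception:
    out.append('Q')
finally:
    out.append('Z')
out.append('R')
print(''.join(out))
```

Execution trace: 'P' (try body) → 'C' (except ValueError) → 'Z' (finally) → 'R' (after the try/except). Output: PCZR

Answer: PCZR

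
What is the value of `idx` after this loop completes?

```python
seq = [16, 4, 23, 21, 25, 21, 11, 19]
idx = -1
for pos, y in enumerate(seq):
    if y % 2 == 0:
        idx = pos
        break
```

First even number index in [16, 4, 23, 21, 25, 21, 11, 19]
`idx` takes the values: -1 → 0

Answer: 0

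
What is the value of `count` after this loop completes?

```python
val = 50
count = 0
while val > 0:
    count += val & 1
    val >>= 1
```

Count set bits in 50 (binary: 0b110010)
`count` takes the values: 0 → 1 → 2 → 3

Answer: 3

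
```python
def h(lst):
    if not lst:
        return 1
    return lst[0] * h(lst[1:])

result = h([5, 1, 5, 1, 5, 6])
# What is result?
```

Product over [5, 1, 5, 1, 5, 6] = 5 * 1 * 5 * 1 * 5 * 6 = 750

Answer: 750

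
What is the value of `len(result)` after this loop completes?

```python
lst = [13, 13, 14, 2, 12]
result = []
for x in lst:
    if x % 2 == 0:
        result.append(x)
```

Count even numbers in [13, 13, 14, 2, 12]
`result` takes the values: [] → [14] → [14, 2] → [14, 2, 12]
So `len(result)` = 3

Answer: 3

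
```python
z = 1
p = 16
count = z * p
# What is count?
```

Trace:
`z = 1` → z = 1
`p = 16` → p = 16
`count = z * p` → count = 16
So count = 16

Answer: 16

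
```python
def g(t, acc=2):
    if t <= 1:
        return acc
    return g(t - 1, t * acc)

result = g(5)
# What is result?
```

Accumulator trace (n, acc): (5, 2) -> (4, 10) -> (3, 40) -> (2, 120) -> (1, 240) -> return 240

Answer: 240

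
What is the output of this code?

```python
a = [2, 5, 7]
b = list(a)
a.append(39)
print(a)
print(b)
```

Key concept: list() constructor creates copy.
Step by step:
`a = [2, 5, 7]` → a = [2, 5, 7]
`b = list(a)` → b = [2, 5, 7]
`a.append(39)` → a = [2, 5, 7, 39]
`print(a)` → prints [2, 5, 7, 39]
`print(b)` → prints [2, 5, 7]

Answer:
[2, 5, 7, 39]
[2, 5, 7]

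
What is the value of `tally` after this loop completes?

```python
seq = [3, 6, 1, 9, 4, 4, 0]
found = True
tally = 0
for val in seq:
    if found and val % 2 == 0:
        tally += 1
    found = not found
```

Count even values at even positions
`tally` takes the values: 0 → 1 → 2

Answer: 2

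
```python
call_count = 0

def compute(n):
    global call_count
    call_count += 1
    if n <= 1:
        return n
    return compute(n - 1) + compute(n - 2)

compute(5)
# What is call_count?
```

Calls(n) = 1 + Calls(n-1) + Calls(n-2); Calls(0)=Calls(1)=1. For n=5 this gives 15.

Answer: 15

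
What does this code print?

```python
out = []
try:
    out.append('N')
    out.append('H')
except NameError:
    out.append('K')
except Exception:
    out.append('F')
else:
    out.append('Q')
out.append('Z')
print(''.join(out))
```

Execution trace: 'N' (try body) → 'H' (try body, no exception) → 'Q' (else) → 'Z' (after the try/except). Output: NHQZ

Answer: NHQZ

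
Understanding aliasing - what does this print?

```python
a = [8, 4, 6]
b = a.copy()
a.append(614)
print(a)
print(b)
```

Key concept: list.copy() creates independent copy.
Step by step:
`a = [8, 4, 6]` → a = [8, 4, 6]
`b = a.copy()` → b = [8, 4, 6]
`a.append(614)` → a = [8, 4, 6, 614]
`print(a)` → prints [8, 4, 6, 614]
`print(b)` → prints [8, 4, 6]

Answer:
[8, 4, 6, 614]
[8, 4, 6]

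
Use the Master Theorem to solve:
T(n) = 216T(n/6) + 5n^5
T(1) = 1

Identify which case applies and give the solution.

a=216, b=6, f(n)=5n^5. log_6(216) = 3. Since c=5 > 3 and the regularity condition holds (216(n/6)^5 = (216/6^5)n^5 with 216/6^5 < 1), Case 3 applies: T(n) = Θ(f(n)) = O(n^5).

Answer: O(n^5) - Case 3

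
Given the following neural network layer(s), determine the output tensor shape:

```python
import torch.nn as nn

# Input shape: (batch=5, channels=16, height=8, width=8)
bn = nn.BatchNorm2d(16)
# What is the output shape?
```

Input: (5, 16, 8, 8) -> Output: (5, 16, 8, 8)

Answer: (5, 16, 8, 8)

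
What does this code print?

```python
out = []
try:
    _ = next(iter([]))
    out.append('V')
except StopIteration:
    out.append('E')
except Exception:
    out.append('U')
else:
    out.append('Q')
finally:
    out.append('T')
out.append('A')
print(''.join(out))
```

Execution trace: 'E' (except StopIteration) → 'T' (finally) → 'A' (after the try/except). Output: ETA

Answer: ETA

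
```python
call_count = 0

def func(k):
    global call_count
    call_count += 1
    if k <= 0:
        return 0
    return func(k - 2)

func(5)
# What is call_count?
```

Linear recursion stepping by 2: 4 calls from k=5 down to ≤0.

Answer: 4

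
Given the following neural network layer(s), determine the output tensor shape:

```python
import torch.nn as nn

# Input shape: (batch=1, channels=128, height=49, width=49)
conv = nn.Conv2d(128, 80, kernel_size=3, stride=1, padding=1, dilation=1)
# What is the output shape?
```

Input: (1, 128, 49, 49) -> Output: (1, 80, 49, 49)

Answer: (1, 80, 49, 49)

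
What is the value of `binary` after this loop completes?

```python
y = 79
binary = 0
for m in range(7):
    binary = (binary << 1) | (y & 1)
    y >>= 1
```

Reverse lowest 7 bits of 79
`binary` takes the values: 0 → 1 → 3 → 7 → 15 → 30 → 60 → 121

Answer: 121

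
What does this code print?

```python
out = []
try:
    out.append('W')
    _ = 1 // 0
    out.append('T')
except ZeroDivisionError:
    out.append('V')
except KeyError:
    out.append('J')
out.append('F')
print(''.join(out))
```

Execution trace: 'W' (try body) → 'V' (except ZeroDivisionError) → 'F' (after the try/except). Output: WVF

Answer: WVF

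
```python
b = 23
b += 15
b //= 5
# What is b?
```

Trace:
`b = 23` → b = 23
`b += 15` → b = 38
`b //= 5` → b = 7
So b = 7

Answer: 7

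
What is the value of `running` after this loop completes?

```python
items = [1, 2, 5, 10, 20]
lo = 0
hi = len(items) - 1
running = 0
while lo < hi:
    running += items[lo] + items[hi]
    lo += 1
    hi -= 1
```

Sum of pairs from ends
`running` takes the values: 0 → 21 → 33

Answer: 33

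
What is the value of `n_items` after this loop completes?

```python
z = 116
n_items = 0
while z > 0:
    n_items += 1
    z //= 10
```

Count digits by repeated division by 10
`n_items` takes the values: 0 → 1 → 2 → 3

Answer: 3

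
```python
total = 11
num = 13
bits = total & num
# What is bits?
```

Trace:
`total = 11` → total = 11
`num = 13` → num = 13
`bits = total & num` → bits = 9
So bits = 9

Answer: 9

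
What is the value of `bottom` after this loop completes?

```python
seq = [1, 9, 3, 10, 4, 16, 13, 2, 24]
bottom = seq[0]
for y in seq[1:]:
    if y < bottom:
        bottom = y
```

Minimum of [1, 9, 3, 10, 4, 16, 13, 2, 24]
`bottom` takes the values: 1

Answer: 1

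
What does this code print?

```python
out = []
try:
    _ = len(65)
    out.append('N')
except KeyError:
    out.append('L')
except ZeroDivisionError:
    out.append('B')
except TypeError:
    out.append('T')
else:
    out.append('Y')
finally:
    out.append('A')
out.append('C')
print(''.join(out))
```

Execution trace: 'T' (except TypeError) → 'A' (finally) → 'C' (after the try/except). Output: TAC

Answer: TAC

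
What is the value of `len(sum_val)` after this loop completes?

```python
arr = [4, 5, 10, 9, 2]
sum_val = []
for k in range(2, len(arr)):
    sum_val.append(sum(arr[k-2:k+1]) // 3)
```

Number of 3-element averages
`sum_val` takes the values: [] → [6] → [6, 8] → [6, 8, 7]
So `len(sum_val)` = 3

Answer: 3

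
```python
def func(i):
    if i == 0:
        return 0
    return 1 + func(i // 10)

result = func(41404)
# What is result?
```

Count of digits of 41404: 5

Answer: 5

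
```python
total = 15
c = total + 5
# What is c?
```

Trace:
`total = 15` → total = 15
`c = total + 5` → c = 20
So c = 20

Answer: 20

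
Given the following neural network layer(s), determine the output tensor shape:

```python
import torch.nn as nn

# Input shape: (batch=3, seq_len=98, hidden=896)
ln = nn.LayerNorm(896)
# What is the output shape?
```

Input: (3, 98, 896) -> Output: (3, 98, 896)

Answer: (3, 98, 896)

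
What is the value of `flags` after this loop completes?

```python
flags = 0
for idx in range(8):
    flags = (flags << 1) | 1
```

Build 8 consecutive 1-bits: 0b11111111
`flags` takes the values: 0 → 1 → 3 → 7 → 15 → 31 → 63 → 127 → 255

Answer: 255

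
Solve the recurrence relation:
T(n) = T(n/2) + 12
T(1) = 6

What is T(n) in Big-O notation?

Each step divides n by 2 and adds 12. After log_2(n) steps we reach T(1)=6. So T(n) = 12·log_2(n) + 6 = O(log n).

Answer: O(log n)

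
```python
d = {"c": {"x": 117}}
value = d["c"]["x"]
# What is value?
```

Trace:
`d = {"c": {"x": 117}}` → d = {'c': {'x': 117}}
`value = d["c"]["x"]` → value = 117
So value = 117

Answer: 117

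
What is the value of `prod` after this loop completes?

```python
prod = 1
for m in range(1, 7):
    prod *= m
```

6! = 720
`prod` takes the values: 1 → 2 → 6 → 24 → 120 → 720

Answer: 720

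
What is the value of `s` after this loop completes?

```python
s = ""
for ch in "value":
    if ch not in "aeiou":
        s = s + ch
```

Remove vowels from 'value'
`s` takes the values: "" → "v" → "vl"

Answer: "vl"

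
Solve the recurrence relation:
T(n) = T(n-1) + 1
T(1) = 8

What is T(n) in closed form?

Unrolling: T(n) = T(1) + 1·(n-1) = 8 + 1(n-1) = n + 7.

Answer: T(n) = n + 7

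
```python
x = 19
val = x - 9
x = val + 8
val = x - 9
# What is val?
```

Trace:
`x = 19` → x = 19
`val = x - 9` → val = 10
`x = val + 8` → x = 18
`val = x - 9` → val = 9
So val = 9

Answer: 9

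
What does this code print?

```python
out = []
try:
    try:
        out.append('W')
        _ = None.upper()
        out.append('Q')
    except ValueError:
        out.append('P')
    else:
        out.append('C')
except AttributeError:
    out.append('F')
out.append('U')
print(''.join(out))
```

Execution trace: 'W' (try body) → 'F' (outer except AttributeError) → 'U' (after the try/except). Output: WFU

Answer: WFU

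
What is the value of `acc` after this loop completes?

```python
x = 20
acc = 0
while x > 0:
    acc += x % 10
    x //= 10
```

Sum digits of 20
`acc` takes the values: 0 → 2

Answer: 2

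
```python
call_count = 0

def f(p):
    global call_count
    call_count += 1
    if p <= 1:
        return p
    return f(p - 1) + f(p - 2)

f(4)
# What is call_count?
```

Calls(p) = 1 + Calls(p-1) + Calls(p-2); Calls(0)=Calls(1)=1. For p=4 this gives 9.

Answer: 9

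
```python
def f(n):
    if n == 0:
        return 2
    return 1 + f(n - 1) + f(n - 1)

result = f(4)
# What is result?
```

f(n) = 1 + 2·f(n-1), f(0)=2. Closed form: (2+1)·2^4 - 1 = 47.

Answer: 47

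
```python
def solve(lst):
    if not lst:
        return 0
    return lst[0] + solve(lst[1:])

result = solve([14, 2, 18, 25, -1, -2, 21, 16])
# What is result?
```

14 + 2 + 18 + 25 + (-1) + (-2) + 21 + 16 + 0 = 93

Answer: 93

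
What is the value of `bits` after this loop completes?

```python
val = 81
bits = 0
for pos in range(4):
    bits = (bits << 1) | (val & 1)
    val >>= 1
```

Reverse lowest 4 bits of 81
`bits` takes the values: 0 → 1 → 2 → 4 → 8

Answer: 8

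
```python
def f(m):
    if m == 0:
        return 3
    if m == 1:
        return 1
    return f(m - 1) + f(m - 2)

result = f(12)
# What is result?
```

Build up from base cases: f(0)=3, f(1)=1, f(2)=4, f(3)=5, f(4)=9, f(5)=14, f(6)=23, ..., f(12)=411

Answer: 411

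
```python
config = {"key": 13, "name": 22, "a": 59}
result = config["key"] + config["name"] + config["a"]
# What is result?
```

Trace:
`config = {"key": 13, "name": 22, "a": 59}` → config = {'key': 13, 'name': 22, 'a': 59}
`result = config["key"] + config["name"] + config["a"]` → result = 94
So result = 94

Answer: 94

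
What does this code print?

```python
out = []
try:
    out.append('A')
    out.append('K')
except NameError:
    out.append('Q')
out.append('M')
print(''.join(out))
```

Execution trace: 'A' (try body) → 'K' (try body, no exception) → 'M' (after the try/except). Output: AKM

Answer: AKM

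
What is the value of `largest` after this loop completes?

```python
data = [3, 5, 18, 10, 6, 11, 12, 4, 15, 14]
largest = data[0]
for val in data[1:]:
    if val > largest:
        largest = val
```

Maximum of [3, 5, 18, 10, 6, 11, 12, 4, 15, 14]
`largest` takes the values: 3 → 5 → 18

Answer: 18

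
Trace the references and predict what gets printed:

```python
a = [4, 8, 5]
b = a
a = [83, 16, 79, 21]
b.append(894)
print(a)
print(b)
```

Key concept: rebinding vs mutation: a is rebound to a new list, b still points at the original.
Step by step:
`a = [4, 8, 5]` → a = [4, 8, 5]
`b = a` → b = [4, 8, 5] (same object as a)
`a = [83, 16, 79, 21]` → a = [83, 16, 79, 21]
`b.append(894)` → b = [4, 8, 5, 894]
`print(a)` → prints [83, 16, 79, 21]
`print(b)` → prints [4, 8, 5, 894]

Answer:
[83, 16, 79, 21]
[4, 8, 5, 894]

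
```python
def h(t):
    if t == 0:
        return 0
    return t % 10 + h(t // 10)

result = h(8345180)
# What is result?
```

Sum of digits of 8345180: 0 + 8 + 1 + 5 + 4 + 3 + 8 = 29

Answer: 29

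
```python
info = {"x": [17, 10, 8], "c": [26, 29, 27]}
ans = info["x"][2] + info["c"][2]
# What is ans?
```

Trace:
`info = {"x": [17, 10, 8], "c": [26, 29, 27]}` → info = {'x': [17, 10, 8], 'c': [26, 29, 27]}
`ans = info["x"][2] + info["c"][2]` → ans = 35
So ans = 35

Answer: 35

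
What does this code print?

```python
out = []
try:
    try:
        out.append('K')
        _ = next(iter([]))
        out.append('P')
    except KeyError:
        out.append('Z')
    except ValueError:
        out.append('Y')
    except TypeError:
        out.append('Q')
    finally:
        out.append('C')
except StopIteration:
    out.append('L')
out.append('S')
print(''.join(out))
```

Execution trace: 'K' (inner try body) → 'C' (inner finally) → 'L' (outer except StopIteration) → 'S' (after the try/except). Output: KCLS

Answer: KCLS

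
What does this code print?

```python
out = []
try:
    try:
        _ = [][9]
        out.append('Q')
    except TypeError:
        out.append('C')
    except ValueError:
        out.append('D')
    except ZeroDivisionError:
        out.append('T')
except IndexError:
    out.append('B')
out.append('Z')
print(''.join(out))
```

Execution trace: 'B' (outer except IndexError) → 'Z' (after the try/except). Output: BZ

Answer: BZ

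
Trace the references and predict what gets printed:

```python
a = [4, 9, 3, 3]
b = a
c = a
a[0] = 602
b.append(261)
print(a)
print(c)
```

Key concept: multiple aliases.
Step by step:
`a = [4, 9, 3, 3]` → a = [4, 9, 3, 3]
`b = a` → b = [4, 9, 3, 3] (same object as a)
`c = a` → c = [4, 9, 3, 3] (same object as a, b)
`a[0] = 602` → a = [602, 9, 3, 3] (same object as b, c); b = [602, 9, 3, 3] (same object as a, c); c = [602, 9, 3, 3] (same object as a, b)
`b.append(261)` → a = [602, 9, 3, 3, 261] (same object as b, c); b = [602, 9, 3, 3, 261] (same object as a, c); c = [602, 9, 3, 3, 261] (same object as a, b)
`print(a)` → prints [602, 9, 3, 3, 261]
`print(c)` → prints [602, 9, 3, 3, 261]

Answer:
[602, 9, 3, 3, 261]
[602, 9, 3, 3, 261]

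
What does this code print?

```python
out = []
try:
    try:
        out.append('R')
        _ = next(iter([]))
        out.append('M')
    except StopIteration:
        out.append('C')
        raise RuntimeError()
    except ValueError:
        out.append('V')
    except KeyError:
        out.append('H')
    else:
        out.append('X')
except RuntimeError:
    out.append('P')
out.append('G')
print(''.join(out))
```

Execution trace: 'R' (try body) → 'C' (except StopIteration) → 'P' (outer except RuntimeError) → 'G' (after the try/except). Output: RCPG

Answer: RCPG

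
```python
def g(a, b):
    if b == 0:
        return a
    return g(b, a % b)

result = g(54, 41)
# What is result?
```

g(54, 41) -> g(41, 13) -> g(13, 2) -> g(2, 1) -> g(1, 0) -> 1

Answer: 1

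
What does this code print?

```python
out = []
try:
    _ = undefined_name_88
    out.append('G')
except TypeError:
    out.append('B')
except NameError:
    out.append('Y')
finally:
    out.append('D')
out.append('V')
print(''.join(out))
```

Execution trace: 'Y' (except NameError) → 'D' (finally) → 'V' (after the try/except). Output: YDV

Answer: YDV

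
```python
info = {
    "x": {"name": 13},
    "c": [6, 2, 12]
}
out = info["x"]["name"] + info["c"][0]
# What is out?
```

Trace:
`info = { ...` → info = {'x': {'name': 13}, 'c': [6, 2, 12]}
`out = info["x"]["name"] + info["c"][0]` → out = 19
So out = 19

Answer: 19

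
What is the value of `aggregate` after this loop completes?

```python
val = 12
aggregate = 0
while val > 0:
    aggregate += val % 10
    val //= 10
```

Sum digits of 12
`aggregate` takes the values: 0 → 2 → 3

Answer: 3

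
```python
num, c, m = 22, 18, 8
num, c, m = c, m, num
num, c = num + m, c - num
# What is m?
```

Trace:
`num, c, m = 22, 18, 8` → num = 22; c = 18; m = 8
`num, c, m = c, m, num` → num = 18; c = 8; m = 22
`num, c = num + m, c - num` → num = 40; c = -10
So m = 22

Answer: 22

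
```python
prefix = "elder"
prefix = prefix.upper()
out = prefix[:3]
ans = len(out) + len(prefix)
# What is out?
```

Trace:
`prefix = "elder"` → prefix = 'elder'
`prefix = prefix.upper()` → prefix = 'ELDER'
`out = prefix[:3]` → out = 'ELD'
`ans = len(out) + len(prefix)` → ans = 8
So out = 'ELD'

Answer: 'ELD'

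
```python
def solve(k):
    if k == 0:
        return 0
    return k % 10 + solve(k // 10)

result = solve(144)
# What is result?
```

Sum of digits of 144: 4 + 4 + 1 = 9

Answer: 9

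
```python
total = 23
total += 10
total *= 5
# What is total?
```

Trace:
`total = 23` → total = 23
`total += 10` → total = 33
`total *= 5` → total = 165
So total = 165

Answer: 165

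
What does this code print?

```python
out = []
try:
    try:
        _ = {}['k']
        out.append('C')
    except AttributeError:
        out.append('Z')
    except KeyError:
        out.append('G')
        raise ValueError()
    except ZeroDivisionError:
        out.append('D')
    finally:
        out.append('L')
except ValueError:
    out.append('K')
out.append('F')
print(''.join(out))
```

Execution trace: 'G' (inner except KeyError) → 'L' (inner finally) → 'K' (outer except ValueError) → 'F' (after the try/except). Output: GLKF

Answer: GLKF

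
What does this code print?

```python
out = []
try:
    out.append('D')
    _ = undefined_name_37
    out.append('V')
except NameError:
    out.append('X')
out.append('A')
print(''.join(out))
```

Execution trace: 'D' (try body) → 'X' (except NameError) → 'A' (after the try/except). Output: DXA

Answer: DXA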